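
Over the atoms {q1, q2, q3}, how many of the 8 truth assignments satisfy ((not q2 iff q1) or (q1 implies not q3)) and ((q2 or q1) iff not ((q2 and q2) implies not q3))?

3

Initial set: {(((not q2 iff q1) or (q1 implies not q3)) and ((q2 or q1) iff not ((q2 and q2) implies not q3)))}.
(((not q2 iff q1) or (q1 implies not q3)) and ((q2 or q1) iff not ((q2 and q2) implies not q3))): α-rule — add ((not q2 iff q1) or (q1 implies not q3)), ((q2 or q1) iff not ((q2 and q2) implies not q3)).
((not q2 iff q1) or (q1 implies not q3)): β-rule — branch into (not q2 iff q1)  //  (q1 implies not q3).
  branch 1 (add (not q2 iff q1)):
    ((q2 or q1) iff not ((q2 and q2) implies not q3)): β-rule — branch into (q2 or q1), not ((q2 and q2) implies not q3)  //  not (q2 or q1), not not ((q2 and q2) implies not q3).
      branch 1.1 (add (q2 or q1), not ((q2 and q2) implies not q3)):
        not ((q2 and q2) implies not q3): α-rule — add (q2 and q2), not not q3.
        (q2 and q2): α-rule — add q2, q2.
        (not q2 iff q1): β-rule — branch into not q2, q1  //  not not q2, not q1.
          branch 1.1.1 (add not q2, q1):
            × closes — contains both q2 and not q2.
          branch 1.1.2 (add not not q2, not q1):
            (q2 or q1): β-rule — branch into q2  //  q1.
              branch 1.1.2.1 (add q2):
                ○ open, literals {q1=0, q2=1, q3=1}.
              branch 1.1.2.2 (add q1):
                × closes — contains both q1 and not q1.
      branch 1.2 (add not (q2 or q1), not not ((q2 and q2) implies not q3)):
        not (q2 or q1): α-rule — add not q2, not q1.
        (not q2 iff q1): β-rule — branch into not q2, q1  //  not not q2, not q1.
          branch 1.2.1 (add not q2, q1):
            × closes — contains both q1 and not q1.
          branch 1.2.2 (add not not q2, not q1):
            × closes — contains both q2 and not q2.
  branch 2 (add (q1 implies not q3)):
    ((q2 or q1) iff not ((q2 and q2) implies not q3)): β-rule — branch into (q2 or q1), not ((q2 and q2) implies not q3)  //  not (q2 or q1), not not ((q2 and q2) implies not q3).
      branch 2.1 (add (q2 or q1), not ((q2 and q2) implies not q3)):
        not ((q2 and q2) implies not q3): α-rule — add (q2 and q2), not not q3.
        (q2 and q2): α-rule — add q2, q2.
        (q1 implies not q3): β-rule — branch into not q1  //  not q3.
          branch 2.1.1 (add not q1):
            (q2 or q1): β-rule — branch into q2  //  q1.
              branch 2.1.1.1 (add q2):
                ○ open, literals {q1=0, q2=1, q3=1}.
              branch 2.1.1.2 (add q1):
                × closes — contains both q1 and not q1.
          branch 2.1.2 (add not q3):
            × closes — contains both q3 and not q3.
      branch 2.2 (add not (q2 or q1), not not ((q2 and q2) implies not q3)):
        not (q2 or q1): α-rule — add not q2, not q1.
        (q1 implies not q3): β-rule — branch into not q1  //  not q3.
          branch 2.2.1 (add not q1):
            not not ((q2 and q2) implies not q3): β-rule — branch into not (q2 and q2)  //  not q3.
              branch 2.2.1.1 (add not (q2 and q2)):
                not (q2 and q2): β-rule — branch into not q2  //  not q2.
                  branch 2.2.1.1.1 (add not q2):
                    ○ open, literals {q1=0, q2=0}.
                  branch 2.2.1.1.2 (add not q2):
                    ○ open, literals {q1=0, q2=0}.
              branch 2.2.1.2 (add not q3):
                ○ open, literals {q1=0, q2=0, q3=0}.
          branch 2.2.2 (add not q3):
            not not ((q2 and q2) implies not q3): β-rule — branch into not (q2 and q2)  //  not q3.
              branch 2.2.2.1 (add not (q2 and q2)):
                not (q2 and q2): β-rule — branch into not q2  //  not q2.
                  branch 2.2.2.1.1 (add not q2):
                    ○ open, literals {q1=0, q2=0, q3=0}.
                  branch 2.2.2.1.2 (add not q2):
                    ○ open, literals {q1=0, q2=0, q3=0}.
              branch 2.2.2.2 (add not q3):
                ○ open, literals {q1=0, q2=0, q3=0}.
6 branches closed, 8 open.
Each open branch fixes some atoms; the unmentioned ones are free. Counting distinct full assignments: branch {q1=0, q2=1, q3=1} (none free) contributes 1 new; branch {q1=0, q2=1, q3=1} (none free) contributes 0 new; branch {q1=0, q2=0} (q3) contributes 2 new; branch {q1=0, q2=0} (q3) contributes 0 new; branch {q1=0, q2=0, q3=0} (none free) contributes 0 new; branch {q1=0, q2=0, q3=0} (none free) contributes 0 new; branch {q1=0, q2=0, q3=0} (none free) contributes 0 new; branch {q1=0, q2=0, q3=0} (none free) contributes 0 new. Total: 3.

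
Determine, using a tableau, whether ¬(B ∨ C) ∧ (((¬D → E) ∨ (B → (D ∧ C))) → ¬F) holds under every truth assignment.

Assume the negation and expand:
Initial set: {¬(¬(B ∨ C) ∧ (((¬D → E) ∨ (B → (D ∧ C))) → ¬F))}.
¬(¬(B ∨ C) ∧ (((¬D → E) ∨ (B → (D ∧ C))) → ¬F)): β-rule — branch into ¬¬(B ∨ C)  //  ¬(((¬D → E) ∨ (B → (D ∧ C))) → ¬F).
  branch 1 (add ¬¬(B ∨ C)):
    ¬¬(B ∨ C): β-rule — branch into B  //  C.
      branch 1.1 (add B):
        ○ open, literals {B=1}.
      branch 1.2 (add C):
        ○ open, literals {C=1}.
  branch 2 (add ¬(((¬D → E) ∨ (B → (D ∧ C))) → ¬F)):
    ¬(((¬D → E) ∨ (B → (D ∧ C))) → ¬F): α-rule — add ((¬D → E) ∨ (B → (D ∧ C))), ¬¬F.
    ((¬D → E) ∨ (B → (D ∧ C))): β-rule — branch into (¬D → E)  //  (B → (D ∧ C)).
      branch 2.1 (add (¬D → E)):
        (¬D → E): β-rule — branch into ¬¬D  //  E.
          branch 2.1.1 (add ¬¬D):
            ○ open, literals {D=1, F=1}.
          branch 2.1.2 (add E):
            ○ open, literals {E=1, F=1}.
      branch 2.2 (add (B → (D ∧ C))):
        (B → (D ∧ C)): β-rule — branch into ¬B  //  (D ∧ C).
          branch 2.2.1 (add ¬B):
            ○ open, literals {B=0, F=1}.
          branch 2.2.2 (add (D ∧ C)):
            (D ∧ C): α-rule — add D, C.
            ○ open, literals {C=1, D=1, F=1}.
0 branches closed, 6 open.
An open branch gives a countermodel: B=1 (unmentioned atoms arbitrary); under it the original formula is false.

Not valid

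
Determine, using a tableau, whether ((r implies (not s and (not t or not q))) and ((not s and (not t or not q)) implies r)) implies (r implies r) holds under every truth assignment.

Assume the negation and expand:
Initial set: {not (((r implies (not s and (not t or not q))) and ((not s and (not t or not q)) implies r)) implies (r implies r))}.
not (((r implies (not s and (not t or not q))) and ((not s and (not t or not q)) implies r)) implies (r implies r)): α-rule — add ((r implies (not s and (not t or not q))) and ((not s and (not t or not q)) implies r)), not (r implies r).
((r implies (not s and (not t or not q))) and ((not s and (not t or not q)) implies r)): α-rule — add (r implies (not s and (not t or not q))), ((not s and (not t or not q)) implies r).
not (r implies r): α-rule — add r, not r.
× closes — contains both r and not r.
All 1 branch closes.
Every branch closed, so the negation is unsatisfiable and the formula is valid.

Valid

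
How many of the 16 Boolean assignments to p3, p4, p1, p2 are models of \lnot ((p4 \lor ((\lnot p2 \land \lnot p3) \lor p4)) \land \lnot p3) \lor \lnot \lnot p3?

10

Initial set: {(\lnot ((p4 \lor ((\lnot p2 \land \lnot p3) \lor p4)) \land \lnot p3) \lor \lnot \lnot p3)}.
(\lnot ((p4 \lor ((\lnot p2 \land \lnot p3) \lor p4)) \land \lnot p3) \lor \lnot \lnot p3): β-rule — branch into \lnot ((p4 \lor ((\lnot p2 \land \lnot p3) \lor p4)) \land \lnot p3)  //  \lnot \lnot p3.
  branch 1 (add \lnot ((p4 \lor ((\lnot p2 \land \lnot p3) \lor p4)) \land \lnot p3)):
    \lnot ((p4 \lor ((\lnot p2 \land \lnot p3) \lor p4)) \land \lnot p3): β-rule — branch into \lnot (p4 \lor ((\lnot p2 \land \lnot p3) \lor p4))  //  \lnot \lnot p3.
      branch 1.1 (add \lnot (p4 \lor ((\lnot p2 \land \lnot p3) \lor p4))):
        \lnot (p4 \lor ((\lnot p2 \land \lnot p3) \lor p4)): α-rule — add \lnot p4, \lnot ((\lnot p2 \land \lnot p3) \lor p4).
        \lnot ((\lnot p2 \land \lnot p3) \lor p4): α-rule — add \lnot (\lnot p2 \land \lnot p3), \lnot p4.
        \lnot (\lnot p2 \land \lnot p3): β-rule — branch into \lnot \lnot p2  //  \lnot \lnot p3.
          branch 1.1.1 (add \lnot \lnot p2):
            ○ open, literals {p2=1, p4=0}.
          branch 1.1.2 (add \lnot \lnot p3):
            ○ open, literals {p3=1, p4=0}.
      branch 1.2 (add \lnot \lnot p3):
        ○ open, literals {p3=1}.
  branch 2 (add \lnot \lnot p3):
    \lnot \lnot p3: drop double negation, giving p3.
    ○ open, literals {p3=1}.
0 branches closed, 4 open.
Each open branch fixes some atoms; the unmentioned ones are free. Counting distinct full assignments: branch {p2=1, p4=0} (p3, p1) contributes 4 new; branch {p3=1, p4=0} (p1, p2) contributes 2 new; branch {p3=1} (p4, p1, p2) contributes 4 new; branch {p3=1} (p4, p1, p2) contributes 0 new. Total: 10.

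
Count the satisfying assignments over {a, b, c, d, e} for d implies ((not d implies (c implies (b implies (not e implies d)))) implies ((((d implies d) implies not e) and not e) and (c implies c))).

24

Initial set: {T (d implies ((not d implies (c implies (b implies (not e implies d)))) implies ((((d implies d) implies not e) and not e) and (c implies c))))}.
T (d implies ((not d implies (c implies (b implies (not e implies d)))) implies ((((d implies d) implies not e) and not e) and (c implies c)))): β-rule — branch into F d  //  T ((not d implies (c implies (b implies (not e implies d)))) implies ((((d implies d) implies not e) and not e) and (c implies c))).
  branch 1 (add F d):
    ○ open, literals {d=F}.
  branch 2 (add T ((not d implies (c implies (b implies (not e implies d)))) implies ((((d implies d) implies not e) and not e) and (c implies c)))):
    T ((not d implies (c implies (b implies (not e implies d)))) implies ((((d implies d) implies not e) and not e) and (c implies c))): β-rule — branch into F (not d implies (c implies (b implies (not e implies d))))  //  T ((((d implies d) implies not e) and not e) and (c implies c)).
      branch 2.1 (add F (not d implies (c implies (b implies (not e implies d))))):
        F (not d implies (c implies (b implies (not e implies d)))): α-rule — add T not d, F (c implies (b implies (not e implies d))).
        F (c implies (b implies (not e implies d))): α-rule — add T c, F (b implies (not e implies d)).
        F (b implies (not e implies d)): α-rule — add T b, F (not e implies d).
        F (not e implies d): α-rule — add T not e, F d.
        ○ open, literals {b=T, c=T, d=F, e=F}.
      branch 2.2 (add T ((((d implies d) implies not e) and not e) and (c implies c))):
        T ((((d implies d) implies not e) and not e) and (c implies c)): α-rule — add T (((d implies d) implies not e) and not e), T (c implies c).
        T (((d implies d) implies not e) and not e): α-rule — add T ((d implies d) implies not e), T not e.
        T (c implies c): β-rule — branch into F c  //  T c.
          branch 2.2.1 (add F c):
            T ((d implies d) implies not e): β-rule — branch into F (d implies d)  //  T not e.
              branch 2.2.1.1 (add F (d implies d)):
                F (d implies d): α-rule — add T d, F d.
                × closes — contains both d and not d.
              branch 2.2.1.2 (add T not e):
                ○ open, literals {c=F, e=F}.
          branch 2.2.2 (add T c):
            T ((d implies d) implies not e): β-rule — branch into F (d implies d)  //  T not e.
              branch 2.2.2.1 (add F (d implies d)):
                F (d implies d): α-rule — add T d, F d.
                × closes — contains both d and not d.
              branch 2.2.2.2 (add T not e):
                ○ open, literals {c=T, e=F}.
2 branches closed, 4 open.
Each open branch fixes some atoms; the unmentioned ones are free. Counting distinct full assignments: branch {d=F} (a, b, c, e) contributes 16 new; branch {b=T, c=T, d=F, e=F} (a) contributes 0 new; branch {c=F, e=F} (a, b, d) contributes 4 new; branch {c=T, e=F} (a, b, d) contributes 4 new. Total: 24.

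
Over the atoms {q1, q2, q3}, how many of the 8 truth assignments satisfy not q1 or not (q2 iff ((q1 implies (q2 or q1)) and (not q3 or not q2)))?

7

Initial set: {(not q1 or not (q2 iff ((q1 implies (q2 or q1)) and (not q3 or not q2))))}.
(not q1 or not (q2 iff ((q1 implies (q2 or q1)) and (not q3 or not q2)))): β-rule — branch into not q1  //  not (q2 iff ((q1 implies (q2 or q1)) and (not q3 or not q2))).
  branch 1 (add not q1):
    ○ open, literals {q1=0}.
  branch 2 (add not (q2 iff ((q1 implies (q2 or q1)) and (not q3 or not q2)))):
    not (q2 iff ((q1 implies (q2 or q1)) and (not q3 or not q2))): β-rule — branch into q2, not ((q1 implies (q2 or q1)) and (not q3 or not q2))  //  not q2, ((q1 implies (q2 or q1)) and (not q3 or not q2)).
      branch 2.1 (add q2, not ((q1 implies (q2 or q1)) and (not q3 or not q2))):
        not ((q1 implies (q2 or q1)) and (not q3 or not q2)): β-rule — branch into not (q1 implies (q2 or q1))  //  not (not q3 or not q2).
          branch 2.1.1 (add not (q1 implies (q2 or q1))):
            not (q1 implies (q2 or q1)): α-rule — add q1, not (q2 or q1).
            not (q2 or q1): α-rule — add not q2, not q1.
            × closes — contains both q2 and not q2.
          branch 2.1.2 (add not (not q3 or not q2)):
            not (not q3 or not q2): α-rule — add not not q3, not not q2.
            ○ open, literals {q2=1, q3=1}.
      branch 2.2 (add not q2, ((q1 implies (q2 or q1)) and (not q3 or not q2))):
        ((q1 implies (q2 or q1)) and (not q3 or not q2)): α-rule — add (q1 implies (q2 or q1)), (not q3 or not q2).
        (q1 implies (q2 or q1)): β-rule — branch into not q1  //  (q2 or q1).
          branch 2.2.1 (add not q1):
            (not q3 or not q2): β-rule — branch into not q3  //  not q2.
              branch 2.2.1.1 (add not q3):
                ○ open, literals {q1=0, q2=0, q3=0}.
              branch 2.2.1.2 (add not q2):
                ○ open, literals {q1=0, q2=0}.
          branch 2.2.2 (add (q2 or q1)):
            (not q3 or not q2): β-rule — branch into not q3  //  not q2.
              branch 2.2.2.1 (add not q3):
                (q2 or q1): β-rule — branch into q2  //  q1.
                  branch 2.2.2.1.1 (add q2):
                    × closes — contains both q2 and not q2.
                  branch 2.2.2.1.2 (add q1):
                    ○ open, literals {q1=1, q2=0, q3=0}.
              branch 2.2.2.2 (add not q2):
                (q2 or q1): β-rule — branch into q2  //  q1.
                  branch 2.2.2.2.1 (add q2):
                    × closes — contains both q2 and not q2.
                  branch 2.2.2.2.2 (add q1):
                    ○ open, literals {q1=1, q2=0}.
3 branches closed, 6 open.
Each open branch fixes some atoms; the unmentioned ones are free. Counting distinct full assignments: branch {q1=0} (q2, q3) contributes 4 new; branch {q2=1, q3=1} (q1) contributes 1 new; branch {q1=0, q2=0, q3=0} (none free) contributes 0 new; branch {q1=0, q2=0} (q3) contributes 0 new; branch {q1=1, q2=0, q3=0} (none free) contributes 1 new; branch {q1=1, q2=0} (q3) contributes 1 new. Total: 7.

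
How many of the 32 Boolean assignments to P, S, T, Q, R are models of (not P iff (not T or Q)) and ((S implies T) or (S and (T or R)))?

14

Initial set: {((not P iff (not T or Q)) and ((S implies T) or (S and (T or R))))}.
((not P iff (not T or Q)) and ((S implies T) or (S and (T or R)))): α-rule — add (not P iff (not T or Q)), ((S implies T) or (S and (T or R))).
(not P iff (not T or Q)): β-rule — branch into not P, (not T or Q)  //  not not P, not (not T or Q).
  branch 1 (add not P, (not T or Q)):
    ((S implies T) or (S and (T or R))): β-rule — branch into (S implies T)  //  (S and (T or R)).
      branch 1.1 (add (S implies T)):
        (not T or Q): β-rule — branch into not T  //  Q.
          branch 1.1.1 (add not T):
            (S implies T): β-rule — branch into not S  //  T.
              branch 1.1.1.1 (add not S):
                ○ open, literals {P=0, S=0, T=0}.
              branch 1.1.1.2 (add T):
                × closes — contains both T and not T.
          branch 1.1.2 (add Q):
            (S implies T): β-rule — branch into not S  //  T.
              branch 1.1.2.1 (add not S):
                ○ open, literals {P=0, Q=1, S=0}.
              branch 1.1.2.2 (add T):
                ○ open, literals {P=0, Q=1, T=1}.
      branch 1.2 (add (S and (T or R))):
        (S and (T or R)): α-rule — add S, (T or R).
        (not T or Q): β-rule — branch into not T  //  Q.
          branch 1.2.1 (add not T):
            (T or R): β-rule — branch into T  //  R.
              branch 1.2.1.1 (add T):
                × closes — contains both T and not T.
              branch 1.2.1.2 (add R):
                ○ open, literals {P=0, R=1, S=1, T=0}.
          branch 1.2.2 (add Q):
            (T or R): β-rule — branch into T  //  R.
              branch 1.2.2.1 (add T):
                ○ open, literals {P=0, Q=1, S=1, T=1}.
              branch 1.2.2.2 (add R):
                ○ open, literals {P=0, Q=1, R=1, S=1}.
  branch 2 (add not not P, not (not T or Q)):
    not (not T or Q): α-rule — add not not T, not Q.
    ((S implies T) or (S and (T or R))): β-rule — branch into (S implies T)  //  (S and (T or R)).
      branch 2.1 (add (S implies T)):
        (S implies T): β-rule — branch into not S  //  T.
          branch 2.1.1 (add not S):
            ○ open, literals {P=1, Q=0, S=0, T=1}.
          branch 2.1.2 (add T):
            ○ open, literals {P=1, Q=0, T=1}.
      branch 2.2 (add (S and (T or R))):
        (S and (T or R)): α-rule — add S, (T or R).
        (T or R): β-rule — branch into T  //  R.
          branch 2.2.1 (add T):
            ○ open, literals {P=1, Q=0, S=1, T=1}.
          branch 2.2.2 (add R):
            ○ open, literals {P=1, Q=0, R=1, S=1, T=1}.
2 branches closed, 10 open.
Each open branch fixes some atoms; the unmentioned ones are free. Counting distinct full assignments: branch {P=0, S=0, T=0} (Q, R) contributes 4 new; branch {P=0, Q=1, S=0} (T, R) contributes 2 new; branch {P=0, Q=1, T=1} (S, R) contributes 2 new; branch {P=0, R=1, S=1, T=0} (Q) contributes 2 new; branch {P=0, Q=1, S=1, T=1} (R) contributes 0 new; branch {P=0, Q=1, R=1, S=1} (T) contributes 0 new; branch {P=1, Q=0, S=0, T=1} (R) contributes 2 new; branch {P=1, Q=0, T=1} (S, R) contributes 2 new; branch {P=1, Q=0, S=1, T=1} (R) contributes 0 new; branch {P=1, Q=0, R=1, S=1, T=1} (none free) contributes 0 new. Total: 14.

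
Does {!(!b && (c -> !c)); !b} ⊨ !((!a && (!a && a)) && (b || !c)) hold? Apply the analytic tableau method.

Initial set: {!(!b && (c -> !c)); !b; !!((!a && (!a && a)) && (b || !c))}.
!!((!a && (!a && a)) && (b || !c)): α-rule — add (!a && (!a && a)), (b || !c).
(!a && (!a && a)): α-rule — add !a, (!a && a).
(!a && a): α-rule — add !a, a.
× closes — contains both a and !a.
All 1 branch closes.
Every branch closed, so the premises entail the conclusion.

Yes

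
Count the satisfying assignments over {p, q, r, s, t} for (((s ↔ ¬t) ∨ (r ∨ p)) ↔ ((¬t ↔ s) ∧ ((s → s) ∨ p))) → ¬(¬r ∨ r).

Initial set: {T ((((s ↔ ¬t) ∨ (r ∨ p)) ↔ ((¬t ↔ s) ∧ ((s → s) ∨ p))) → ¬(¬r ∨ r))}.
T ((((s ↔ ¬t) ∨ (r ∨ p)) ↔ ((¬t ↔ s) ∧ ((s → s) ∨ p))) → ¬(¬r ∨ r)): β-rule — branch into F (((s ↔ ¬t) ∨ (r ∨ p)) ↔ ((¬t ↔ s) ∧ ((s → s) ∨ p)))  //  T ¬(¬r ∨ r).
  branch 1 (add F (((s ↔ ¬t) ∨ (r ∨ p)) ↔ ((¬t ↔ s) ∧ ((s → s) ∨ p)))):
    F (((s ↔ ¬t) ∨ (r ∨ p)) ↔ ((¬t ↔ s) ∧ ((s → s) ∨ p))): β-rule — branch into T ((s ↔ ¬t) ∨ (r ∨ p)), F ((¬t ↔ s) ∧ ((s → s) ∨ p))  //  F ((s ↔ ¬t) ∨ (r ∨ p)), T ((¬t ↔ s) ∧ ((s → s) ∨ p)).
      branch 1.1 (add T ((s ↔ ¬t) ∨ (r ∨ p)), F ((¬t ↔ s) ∧ ((s → s) ∨ p))):
        T ((s ↔ ¬t) ∨ (r ∨ p)): β-rule — branch into T (s ↔ ¬t)  //  T (r ∨ p).
          branch 1.1.1 (add T (s ↔ ¬t)):
            F ((¬t ↔ s) ∧ ((s → s) ∨ p)): β-rule — branch into F (¬t ↔ s)  //  F ((s → s) ∨ p).
              branch 1.1.1.1 (add F (¬t ↔ s)):
                T (s ↔ ¬t): β-rule — branch into T s, T ¬t  //  F s, F ¬t.
                  branch 1.1.1.1.1 (add T s, T ¬t):
                    F (¬t ↔ s): β-rule — branch into T ¬t, F s  //  F ¬t, T s.
                      branch 1.1.1.1.1.1 (add T ¬t, F s):
                        × closes — contains both s and ¬s.
                      branch 1.1.1.1.1.2 (add F ¬t, T s):
                        × closes — contains both t and ¬t.
                  branch 1.1.1.1.2 (add F s, F ¬t):
                    F (¬t ↔ s): β-rule — branch into T ¬t, F s  //  F ¬t, T s.
                      branch 1.1.1.1.2.1 (add T ¬t, F s):
                        × closes — contains both t and ¬t.
                      branch 1.1.1.1.2.2 (add F ¬t, T s):
                        × closes — contains both s and ¬s.
              branch 1.1.1.2 (add F ((s → s) ∨ p)):
                F ((s → s) ∨ p): α-rule — add F (s → s), F p.
                F (s → s): α-rule — add T s, F s.
                × closes — contains both s and ¬s.
          branch 1.1.2 (add T (r ∨ p)):
            F ((¬t ↔ s) ∧ ((s → s) ∨ p)): β-rule — branch into F (¬t ↔ s)  //  F ((s → s) ∨ p).
              branch 1.1.2.1 (add F (¬t ↔ s)):
                T (r ∨ p): β-rule — branch into T r  //  T p.
                  branch 1.1.2.1.1 (add T r):
                    F (¬t ↔ s): β-rule — branch into T ¬t, F s  //  F ¬t, T s.
                      branch 1.1.2.1.1.1 (add T ¬t, F s):
                        ○ open, literals {r=T, s=F, t=F}.
                      branch 1.1.2.1.1.2 (add F ¬t, T s):
                        ○ open, literals {r=T, s=T, t=T}.
                  branch 1.1.2.1.2 (add T p):
                    F (¬t ↔ s): β-rule — branch into T ¬t, F s  //  F ¬t, T s.
                      branch 1.1.2.1.2.1 (add T ¬t, F s):
                        ○ open, literals {p=T, s=F, t=F}.
                      branch 1.1.2.1.2.2 (add F ¬t, T s):
                        ○ open, literals {p=T, s=T, t=T}.
              branch 1.1.2.2 (add F ((s → s) ∨ p)):
                F ((s → s) ∨ p): α-rule — add F (s → s), F p.
                F (s → s): α-rule — add T s, F s.
                × closes — contains both s and ¬s.
      branch 1.2 (add F ((s ↔ ¬t) ∨ (r ∨ p)), T ((¬t ↔ s) ∧ ((s → s) ∨ p))):
        F ((s ↔ ¬t) ∨ (r ∨ p)): α-rule — add F (s ↔ ¬t), F (r ∨ p).
        T ((¬t ↔ s) ∧ ((s → s) ∨ p)): α-rule — add T (¬t ↔ s), T ((s → s) ∨ p).
        F (r ∨ p): α-rule — add F r, F p.
        F (s ↔ ¬t): β-rule — branch into T s, F ¬t  //  F s, T ¬t.
          branch 1.2.1 (add T s, F ¬t):
            T (¬t ↔ s): β-rule — branch into T ¬t, T s  //  F ¬t, F s.
              branch 1.2.1.1 (add T ¬t, T s):
                × closes — contains both t and ¬t.
              branch 1.2.1.2 (add F ¬t, F s):
                × closes — contains both s and ¬s.
          branch 1.2.2 (add F s, T ¬t):
            T (¬t ↔ s): β-rule — branch into T ¬t, T s  //  F ¬t, F s.
              branch 1.2.2.1 (add T ¬t, T s):
                × closes — contains both s and ¬s.
              branch 1.2.2.2 (add F ¬t, F s):
                × closes — contains both t and ¬t.
  branch 2 (add T ¬(¬r ∨ r)):
    T ¬(¬r ∨ r): α-rule — add F ¬r, F r.
    × closes — contains both r and ¬r.
11 branches closed, 4 open.
Each open branch fixes some atoms; the unmentioned ones are free. Counting distinct full assignments: branch {r=T, s=F, t=F} (p, q) contributes 4 new; branch {r=T, s=T, t=T} (p, q) contributes 4 new; branch {p=T, s=F, t=F} (q, r) contributes 2 new; branch {p=T, s=T, t=T} (q, r) contributes 2 new. Total: 12.

12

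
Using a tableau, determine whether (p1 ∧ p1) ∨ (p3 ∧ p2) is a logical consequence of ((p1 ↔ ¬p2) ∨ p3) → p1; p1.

Initial set: {T (((p1 ↔ ¬p2) ∨ p3) → p1); T p1; F ((p1 ∧ p1) ∨ (p3 ∧ p2))}.
F ((p1 ∧ p1) ∨ (p3 ∧ p2)): α-rule — add F (p1 ∧ p1), F (p3 ∧ p2).
T (((p1 ↔ ¬p2) ∨ p3) → p1): β-rule — branch into F ((p1 ↔ ¬p2) ∨ p3)  //  T p1.
  branch 1 (add F ((p1 ↔ ¬p2) ∨ p3)):
    F ((p1 ↔ ¬p2) ∨ p3): α-rule — add F (p1 ↔ ¬p2), F p3.
    F (p1 ∧ p1): β-rule — branch into F p1  //  F p1.
      branch 1.1 (add F p1):
        × closes — contains both p1 and ¬p1.
      branch 1.2 (add F p1):
        × closes — contains both p1 and ¬p1.
  branch 2 (add T p1):
    F (p1 ∧ p1): β-rule — branch into F p1  //  F p1.
      branch 2.1 (add F p1):
        × closes — contains both p1 and ¬p1.
      branch 2.2 (add F p1):
        × closes — contains both p1 and ¬p1.
All 4 branches close.
Every branch closed, so the premises entail the conclusion.

Yes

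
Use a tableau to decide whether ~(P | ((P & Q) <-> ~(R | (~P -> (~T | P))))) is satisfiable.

Initial set: {~(P | ((P & Q) <-> ~(R | (~P -> (~T | P)))))}.
~(P | ((P & Q) <-> ~(R | (~P -> (~T | P))))): α-rule — add ~P, ~((P & Q) <-> ~(R | (~P -> (~T | P)))).
~((P & Q) <-> ~(R | (~P -> (~T | P)))): β-rule — branch into (P & Q), ~~(R | (~P -> (~T | P)))  //  ~(P & Q), ~(R | (~P -> (~T | P))).
  branch 1 (add (P & Q), ~~(R | (~P -> (~T | P)))):
    (P & Q): α-rule — add P, Q.
    × closes — contains both P and ~P.
  branch 2 (add ~(P & Q), ~(R | (~P -> (~T | P)))):
    ~(R | (~P -> (~T | P))): α-rule — add ~R, ~(~P -> (~T | P)).
    ~(~P -> (~T | P)): α-rule — add ~P, ~(~T | P).
    ~(~T | P): α-rule — add ~~T, ~P.
    ~(P & Q): β-rule — branch into ~P  //  ~Q.
      branch 2.1 (add ~P):
        ○ open, literals {P=F, R=F, T=T}.
      branch 2.2 (add ~Q):
        ○ open, literals {P=F, Q=F, R=F, T=T}.
1 branch closed, 2 open.
An open branch gives a satisfying assignment: P=F, R=F, T=T.

Satisfiable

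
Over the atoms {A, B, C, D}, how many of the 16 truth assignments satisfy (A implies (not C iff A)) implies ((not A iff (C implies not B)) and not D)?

Initial set: {T ((A implies (not C iff A)) implies ((not A iff (C implies not B)) and not D))}.
T ((A implies (not C iff A)) implies ((not A iff (C implies not B)) and not D)): β-rule — branch into F (A implies (not C iff A))  //  T ((not A iff (C implies not B)) and not D).
  branch 1 (add F (A implies (not C iff A))):
    F (A implies (not C iff A)): α-rule — add T A, F (not C iff A).
    F (not C iff A): β-rule — branch into T not C, F A  //  F not C, T A.
      branch 1.1 (add T not C, F A):
        × closes — contains both A and not A.
      branch 1.2 (add F not C, T A):
        ○ open, literals {A=T, C=T}.
  branch 2 (add T ((not A iff (C implies not B)) and not D)):
    T ((not A iff (C implies not B)) and not D): α-rule — add T (not A iff (C implies not B)), T not D.
    T (not A iff (C implies not B)): β-rule — branch into T not A, T (C implies not B)  //  F not A, F (C implies not B).
      branch 2.1 (add T not A, T (C implies not B)):
        T (C implies not B): β-rule — branch into F C  //  T not B.
          branch 2.1.1 (add F C):
            ○ open, literals {A=F, C=F, D=F}.
          branch 2.1.2 (add T not B):
            ○ open, literals {A=F, B=F, D=F}.
      branch 2.2 (add F not A, F (C implies not B)):
        F (C implies not B): α-rule — add T C, F not B.
        ○ open, literals {A=T, B=T, C=T, D=F}.
1 branch closed, 4 open.
Each open branch fixes some atoms; the unmentioned ones are free. Counting distinct full assignments: branch {A=T, C=T} (B, D) contributes 4 new; branch {A=F, C=F, D=F} (B) contributes 2 new; branch {A=F, B=F, D=F} (C) contributes 1 new; branch {A=T, B=T, C=T, D=F} (none free) contributes 0 new. Total: 7.

7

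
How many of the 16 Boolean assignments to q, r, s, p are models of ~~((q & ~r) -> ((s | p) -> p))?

15

Initial set: {~~((q & ~r) -> ((s | p) -> p))}.
~~((q & ~r) -> ((s | p) -> p)): drop double negation, giving ((q & ~r) -> ((s | p) -> p)).
((q & ~r) -> ((s | p) -> p)): β-rule — branch into ~(q & ~r)  //  ((s | p) -> p).
  branch 1 (add ~(q & ~r)):
    ~(q & ~r): β-rule — branch into ~q  //  ~~r.
      branch 1.1 (add ~q):
        ○ open, literals {q=0}.
      branch 1.2 (add ~~r):
        ○ open, literals {r=1}.
  branch 2 (add ((s | p) -> p)):
    ((s | p) -> p): β-rule — branch into ~(s | p)  //  p.
      branch 2.1 (add ~(s | p)):
        ~(s | p): α-rule — add ~s, ~p.
        ○ open, literals {p=0, s=0}.
      branch 2.2 (add p):
        ○ open, literals {p=1}.
0 branches closed, 4 open.
Each open branch fixes some atoms; the unmentioned ones are free. Counting distinct full assignments: branch {q=0} (r, s, p) contributes 8 new; branch {r=1} (q, s, p) contributes 4 new; branch {p=0, s=0} (q, r) contributes 1 new; branch {p=1} (q, r, s) contributes 2 new. Total: 15.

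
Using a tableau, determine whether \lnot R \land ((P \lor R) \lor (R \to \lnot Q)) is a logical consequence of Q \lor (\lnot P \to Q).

Initial set: {T (Q \lor (\lnot P \to Q)); F (\lnot R \land ((P \lor R) \lor (R \to \lnot Q)))}.
T (Q \lor (\lnot P \to Q)): β-rule — branch into T Q  //  T (\lnot P \to Q).
  branch 1 (add T Q):
    F (\lnot R \land ((P \lor R) \lor (R \to \lnot Q))): β-rule — branch into F \lnot R  //  F ((P \lor R) \lor (R \to \lnot Q)).
      branch 1.1 (add F \lnot R):
        ○ open, literals {Q=1, R=1}.
      branch 1.2 (add F ((P \lor R) \lor (R \to \lnot Q))):
        F ((P \lor R) \lor (R \to \lnot Q)): α-rule — add F (P \lor R), F (R \to \lnot Q).
        F (P \lor R): α-rule — add F P, F R.
        F (R \to \lnot Q): α-rule — add T R, F \lnot Q.
        × closes — contains both R and \lnot R.
  branch 2 (add T (\lnot P \to Q)):
    F (\lnot R \land ((P \lor R) \lor (R \to \lnot Q))): β-rule — branch into F \lnot R  //  F ((P \lor R) \lor (R \to \lnot Q)).
      branch 2.1 (add F \lnot R):
        T (\lnot P \to Q): β-rule — branch into F \lnot P  //  T Q.
          branch 2.1.1 (add F \lnot P):
            ○ open, literals {P=1, R=1}.
          branch 2.1.2 (add T Q):
            ○ open, literals {Q=1, R=1}.
      branch 2.2 (add F ((P \lor R) \lor (R \to \lnot Q))):
        F ((P \lor R) \lor (R \to \lnot Q)): α-rule — add F (P \lor R), F (R \to \lnot Q).
        F (P \lor R): α-rule — add F P, F R.
        F (R \to \lnot Q): α-rule — add T R, F \lnot Q.
        × closes — contains both R and \lnot R.
2 branches closed, 3 open.
An open branch gives a countermodel: Q=1, R=1 (unmentioned atoms arbitrary); the premises hold there but the conclusion fails.

No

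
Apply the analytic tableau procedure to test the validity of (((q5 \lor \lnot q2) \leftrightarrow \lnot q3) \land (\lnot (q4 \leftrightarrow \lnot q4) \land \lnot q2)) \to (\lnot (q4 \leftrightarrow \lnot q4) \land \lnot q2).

Assume the negation and expand:
Initial set: {F ((((q5 \lor \lnot q2) \leftrightarrow \lnot q3) \land (\lnot (q4 \leftrightarrow \lnot q4) \land \lnot q2)) \to (\lnot (q4 \leftrightarrow \lnot q4) \land \lnot q2))}.
F ((((q5 \lor \lnot q2) \leftrightarrow \lnot q3) \land (\lnot (q4 \leftrightarrow \lnot q4) \land \lnot q2)) \to (\lnot (q4 \leftrightarrow \lnot q4) \land \lnot q2)): α-rule — add T (((q5 \lor \lnot q2) \leftrightarrow \lnot q3) \land (\lnot (q4 \leftrightarrow \lnot q4) \land \lnot q2)), F (\lnot (q4 \leftrightarrow \lnot q4) \land \lnot q2).
T (((q5 \lor \lnot q2) \leftrightarrow \lnot q3) \land (\lnot (q4 \leftrightarrow \lnot q4) \land \lnot q2)): α-rule — add T ((q5 \lor \lnot q2) \leftrightarrow \lnot q3), T (\lnot (q4 \leftrightarrow \lnot q4) \land \lnot q2).
T (\lnot (q4 \leftrightarrow \lnot q4) \land \lnot q2): α-rule — add T \lnot (q4 \leftrightarrow \lnot q4), T \lnot q2.
F (\lnot (q4 \leftrightarrow \lnot q4) \land \lnot q2): β-rule — branch into F \lnot (q4 \leftrightarrow \lnot q4)  //  F \lnot q2.
  branch 1 (add F \lnot (q4 \leftrightarrow \lnot q4)):
    T ((q5 \lor \lnot q2) \leftrightarrow \lnot q3): β-rule — branch into T (q5 \lor \lnot q2), T \lnot q3  //  F (q5 \lor \lnot q2), F \lnot q3.
      branch 1.1 (add T (q5 \lor \lnot q2), T \lnot q3):
        T \lnot (q4 \leftrightarrow \lnot q4): β-rule — branch into T q4, F \lnot q4  //  F q4, T \lnot q4.
          branch 1.1.1 (add T q4, F \lnot q4):
            F \lnot (q4 \leftrightarrow \lnot q4): β-rule — branch into T q4, T \lnot q4  //  F q4, F \lnot q4.
              branch 1.1.1.1 (add T q4, T \lnot q4):
                × closes — contains both q4 and \lnot q4.
              branch 1.1.1.2 (add F q4, F \lnot q4):
                × closes — contains both q4 and \lnot q4.
          branch 1.1.2 (add F q4, T \lnot q4):
            F \lnot (q4 \leftrightarrow \lnot q4): β-rule — branch into T q4, T \lnot q4  //  F q4, F \lnot q4.
              branch 1.1.2.1 (add T q4, T \lnot q4):
                × closes — contains both q4 and \lnot q4.
              branch 1.1.2.2 (add F q4, F \lnot q4):
                × closes — contains both q4 and \lnot q4.
      branch 1.2 (add F (q5 \lor \lnot q2), F \lnot q3):
        F (q5 \lor \lnot q2): α-rule — add F q5, F \lnot q2.
        × closes — contains both q2 and \lnot q2.
  branch 2 (add F \lnot q2):
    × closes — contains both q2 and \lnot q2.
All 6 branches close.
Every branch closed, so the negation is unsatisfiable and the formula is valid.

Valid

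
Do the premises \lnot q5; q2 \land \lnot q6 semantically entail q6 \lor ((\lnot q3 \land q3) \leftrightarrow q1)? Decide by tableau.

No

Initial set: {T \lnot q5; T (q2 \land \lnot q6); F (q6 \lor ((\lnot q3 \land q3) \leftrightarrow q1))}.
T (q2 \land \lnot q6): α-rule — add T q2, T \lnot q6.
F (q6 \lor ((\lnot q3 \land q3) \leftrightarrow q1)): α-rule — add F q6, F ((\lnot q3 \land q3) \leftrightarrow q1).
F ((\lnot q3 \land q3) \leftrightarrow q1): β-rule — branch into T (\lnot q3 \land q3), F q1  //  F (\lnot q3 \land q3), T q1.
  branch 1 (add T (\lnot q3 \land q3), F q1):
    T (\lnot q3 \land q3): α-rule — add T \lnot q3, T q3.
    × closes — contains both q3 and \lnot q3.
  branch 2 (add F (\lnot q3 \land q3), T q1):
    F (\lnot q3 \land q3): β-rule — branch into F \lnot q3  //  F q3.
      branch 2.1 (add F \lnot q3):
        ○ open, literals {q1=true, q2=true, q3=true, q5=false, q6=false}.
      branch 2.2 (add F q3):
        ○ open, literals {q1=true, q2=true, q3=false, q5=false, q6=false}.
1 branch closed, 2 open.
An open branch gives a countermodel: q1=true, q2=true, q3=true, q5=false, q6=false (unmentioned atoms arbitrary); the premises hold there but the conclusion fails.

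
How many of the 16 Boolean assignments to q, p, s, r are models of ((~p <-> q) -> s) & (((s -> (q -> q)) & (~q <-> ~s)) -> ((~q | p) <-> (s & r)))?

8

Initial set: {T (((~p <-> q) -> s) & (((s -> (q -> q)) & (~q <-> ~s)) -> ((~q | p) <-> (s & r))))}.
T (((~p <-> q) -> s) & (((s -> (q -> q)) & (~q <-> ~s)) -> ((~q | p) <-> (s & r)))): α-rule — add T ((~p <-> q) -> s), T (((s -> (q -> q)) & (~q <-> ~s)) -> ((~q | p) <-> (s & r))).
T ((~p <-> q) -> s): β-rule — branch into F (~p <-> q)  //  T s.
  branch 1 (add F (~p <-> q)):
    T (((s -> (q -> q)) & (~q <-> ~s)) -> ((~q | p) <-> (s & r))): β-rule — branch into F ((s -> (q -> q)) & (~q <-> ~s))  //  T ((~q | p) <-> (s & r)).
      branch 1.1 (add F ((s -> (q -> q)) & (~q <-> ~s))):
        F (~p <-> q): β-rule — branch into T ~p, F q  //  F ~p, T q.
          branch 1.1.1 (add T ~p, F q):
            F ((s -> (q -> q)) & (~q <-> ~s)): β-rule — branch into F (s -> (q -> q))  //  F (~q <-> ~s).
              branch 1.1.1.1 (add F (s -> (q -> q))):
                F (s -> (q -> q)): α-rule — add T s, F (q -> q).
                F (q -> q): α-rule — add T q, F q.
                × closes — contains both q and ~q.
              branch 1.1.1.2 (add F (~q <-> ~s)):
                F (~q <-> ~s): β-rule — branch into T ~q, F ~s  //  F ~q, T ~s.
                  branch 1.1.1.2.1 (add T ~q, F ~s):
                    ○ open, literals {p=false, q=false, s=true}.
                  branch 1.1.1.2.2 (add F ~q, T ~s):
                    × closes — contains both q and ~q.
          branch 1.1.2 (add F ~p, T q):
            F ((s -> (q -> q)) & (~q <-> ~s)): β-rule — branch into F (s -> (q -> q))  //  F (~q <-> ~s).
              branch 1.1.2.1 (add F (s -> (q -> q))):
                F (s -> (q -> q)): α-rule — add T s, F (q -> q).
                F (q -> q): α-rule — add T q, F q.
                × closes — contains both q and ~q.
              branch 1.1.2.2 (add F (~q <-> ~s)):
                F (~q <-> ~s): β-rule — branch into T ~q, F ~s  //  F ~q, T ~s.
                  branch 1.1.2.2.1 (add T ~q, F ~s):
                    × closes — contains both q and ~q.
                  branch 1.1.2.2.2 (add F ~q, T ~s):
                    ○ open, literals {p=true, q=true, s=false}.
      branch 1.2 (add T ((~q | p) <-> (s & r))):
        F (~p <-> q): β-rule — branch into T ~p, F q  //  F ~p, T q.
          branch 1.2.1 (add T ~p, F q):
            T ((~q | p) <-> (s & r)): β-rule — branch into T (~q | p), T (s & r)  //  F (~q | p), F (s & r).
              branch 1.2.1.1 (add T (~q | p), T (s & r)):
                T (s & r): α-rule — add T s, T r.
                T (~q | p): β-rule — branch into T ~q  //  T p.
                  branch 1.2.1.1.1 (add T ~q):
                    ○ open, literals {p=false, q=false, r=true, s=true}.
                  branch 1.2.1.1.2 (add T p):
                    × closes — contains both p and ~p.
              branch 1.2.1.2 (add F (~q | p), F (s & r)):
                F (~q | p): α-rule — add F ~q, F p.
                × closes — contains both q and ~q.
          branch 1.2.2 (add F ~p, T q):
            T ((~q | p) <-> (s & r)): β-rule — branch into T (~q | p), T (s & r)  //  F (~q | p), F (s & r).
              branch 1.2.2.1 (add T (~q | p), T (s & r)):
                T (s & r): α-rule — add T s, T r.
                T (~q | p): β-rule — branch into T ~q  //  T p.
                  branch 1.2.2.1.1 (add T ~q):
                    × closes — contains both q and ~q.
                  branch 1.2.2.1.2 (add T p):
                    ○ open, literals {p=true, q=true, r=true, s=true}.
              branch 1.2.2.2 (add F (~q | p), F (s & r)):
                F (~q | p): α-rule — add F ~q, F p.
                × closes — contains both p and ~p.
  branch 2 (add T s):
    T (((s -> (q -> q)) & (~q <-> ~s)) -> ((~q | p) <-> (s & r))): β-rule — branch into F ((s -> (q -> q)) & (~q <-> ~s))  //  T ((~q | p) <-> (s & r)).
      branch 2.1 (add F ((s -> (q -> q)) & (~q <-> ~s))):
        F ((s -> (q -> q)) & (~q <-> ~s)): β-rule — branch into F (s -> (q -> q))  //  F (~q <-> ~s).
          branch 2.1.1 (add F (s -> (q -> q))):
            F (s -> (q -> q)): α-rule — add T s, F (q -> q).
            F (q -> q): α-rule — add T q, F q.
            × closes — contains both q and ~q.
          branch 2.1.2 (add F (~q <-> ~s)):
            F (~q <-> ~s): β-rule — branch into T ~q, F ~s  //  F ~q, T ~s.
              branch 2.1.2.1 (add T ~q, F ~s):
                ○ open, literals {q=false, s=true}.
              branch 2.1.2.2 (add F ~q, T ~s):
                × closes — contains both s and ~s.
      branch 2.2 (add T ((~q | p) <-> (s & r))):
        T ((~q | p) <-> (s & r)): β-rule — branch into T (~q | p), T (s & r)  //  F (~q | p), F (s & r).
          branch 2.2.1 (add T (~q | p), T (s & r)):
            T (s & r): α-rule — add T s, T r.
            T (~q | p): β-rule — branch into T ~q  //  T p.
              branch 2.2.1.1 (add T ~q):
                ○ open, literals {q=false, r=true, s=true}.
              branch 2.2.1.2 (add T p):
                ○ open, literals {p=true, r=true, s=true}.
          branch 2.2.2 (add F (~q | p), F (s & r)):
            F (~q | p): α-rule — add F ~q, F p.
            F (s & r): β-rule — branch into F s  //  F r.
              branch 2.2.2.1 (add F s):
                × closes — contains both s and ~s.
              branch 2.2.2.2 (add F r):
                ○ open, literals {p=false, q=true, r=false, s=true}.
11 branches closed, 8 open.
Each open branch fixes some atoms; the unmentioned ones are free. Counting distinct full assignments: branch {p=false, q=false, s=true} (r) contributes 2 new; branch {p=true, q=true, s=false} (r) contributes 2 new; branch {p=false, q=false, r=true, s=true} (none free) contributes 0 new; branch {p=true, q=true, r=true, s=true} (none free) contributes 1 new; branch {q=false, s=true} (p, r) contributes 2 new; branch {q=false, r=true, s=true} (p) contributes 0 new; branch {p=true, r=true, s=true} (q) contributes 0 new; branch {p=false, q=true, r=false, s=true} (none free) contributes 1 new. Total: 8.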